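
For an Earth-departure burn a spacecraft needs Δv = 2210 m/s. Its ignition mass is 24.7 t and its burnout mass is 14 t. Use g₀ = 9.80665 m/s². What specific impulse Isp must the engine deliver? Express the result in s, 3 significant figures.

Isp ≈ 397 s

ln(m₀/m_f) = ln(24700/14000) = ln(1.764) = 0.5677.
v_e = Δv / ln(m₀/m_f) = 2210 / 0.5677 = 3892.6 m/s.
Isp = v_e / g₀ = 3892.6 / 9.80665 = 396.9 s.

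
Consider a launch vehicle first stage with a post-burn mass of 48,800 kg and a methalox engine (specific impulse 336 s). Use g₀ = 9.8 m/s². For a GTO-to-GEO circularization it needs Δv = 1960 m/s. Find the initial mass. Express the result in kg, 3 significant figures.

initial mass ≈ 88500 kg

v_e = Isp · g₀ = 336 × 9.8 = 3292.8 m/s.
Using Δv = v_e ln(m₀/m_f): m₀/m_f = exp(Δv / v_e) = exp(1960 / 3292.8) = exp(0.5952) = 1.8135.
m₀ = m_f × 1.8135 = 48,800 × 1.8135 = 88,498.8 kg.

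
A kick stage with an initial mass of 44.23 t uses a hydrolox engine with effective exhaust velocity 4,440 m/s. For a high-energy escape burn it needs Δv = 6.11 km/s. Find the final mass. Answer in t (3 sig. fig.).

m₀/m_f = exp(Δv / v_e) = exp(6110 / 4440.0) = exp(1.3761) = 3.9595.
m_f = m₀ / 3.9595 = 44.23 / 3.9595 = 11.1706 t.

final mass ≈ 11.2 t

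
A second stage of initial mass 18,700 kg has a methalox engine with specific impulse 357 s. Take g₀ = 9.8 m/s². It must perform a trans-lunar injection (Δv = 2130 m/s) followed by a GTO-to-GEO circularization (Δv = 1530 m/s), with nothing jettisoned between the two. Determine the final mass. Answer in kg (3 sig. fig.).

v_e = Isp · g₀ = 357 × 9.8 = 3498.6 m/s.
After the first burn: m = 18700 × exp(−2130/3498.6) = 18700 × 0.54400 = 10,172.8 kg.
After the second burn: m = 10,172.8 × exp(−1530/3498.6) = 10,172.8 × 0.64577 = 6,569.29 kg.

final mass ≈ 6570 kg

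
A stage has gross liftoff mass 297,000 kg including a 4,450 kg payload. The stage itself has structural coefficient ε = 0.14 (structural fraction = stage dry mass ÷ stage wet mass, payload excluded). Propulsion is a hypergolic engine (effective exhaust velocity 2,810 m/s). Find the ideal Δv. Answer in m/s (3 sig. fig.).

Stage wet mass = m₀ − payload = 297,000 − 4,450 = 292,550 kg.
Stage dry mass = ε × stage wet mass = 0.14 × 292,550 = 40,957 kg.
Burnout mass m_f = stage dry + payload = 40,957 + 4,450 = 45,407 kg.
By the Tsiolkovsky rocket equation, Δv = v_e · ln(297,000/45,407) = 2810.0 × ln(6.541) = 2810.0 × 1.8781 ≈ 5277 m/s.

Δv ≈ 5280 m/s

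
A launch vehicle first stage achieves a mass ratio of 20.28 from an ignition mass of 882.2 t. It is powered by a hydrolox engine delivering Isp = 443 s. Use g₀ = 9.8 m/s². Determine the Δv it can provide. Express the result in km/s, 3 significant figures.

v_e = Isp · g₀ = 443 × 9.8 = 4341.4 m/s.
By the Tsiolkovsky rocket equation, Δv = v_e · ln(20.28) = 4341.4 × 3.0096 ≈ 13066.0 m/s.

Δv ≈ 13.1 km/s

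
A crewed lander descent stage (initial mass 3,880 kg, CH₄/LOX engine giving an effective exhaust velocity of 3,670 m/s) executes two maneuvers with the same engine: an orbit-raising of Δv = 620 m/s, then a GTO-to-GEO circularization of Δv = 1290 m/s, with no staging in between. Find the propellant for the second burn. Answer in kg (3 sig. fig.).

propellant for the second burn ≈ 971 kg

After the first burn: m = 3880 × exp(−620/3670.0) = 3880 × 0.84456 = 3,276.89 kg.
After the second burn: m = 3,276.89 × exp(−1290/3670.0) = 3,276.89 × 0.70363 = 2,305.72 kg.
Second-burn propellant = 3,276.89 − 2,305.72 = 971.17 kg.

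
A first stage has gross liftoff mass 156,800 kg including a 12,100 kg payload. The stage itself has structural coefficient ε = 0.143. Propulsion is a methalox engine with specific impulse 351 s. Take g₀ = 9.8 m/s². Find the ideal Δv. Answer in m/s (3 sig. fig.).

Δv ≈ 5380 m/s

Stage wet mass = m₀ − payload = 156,800 − 12,100 = 144,700 kg.
Stage dry mass = ε × stage wet mass = 0.143 × 144,700 = 20,692.1 kg.
Burnout mass m_f = stage dry + payload = 20,692.1 + 12,100 = 32,792.1 kg.
v_e = Isp · g₀ = 351 × 9.8 = 3439.8 m/s.
Δv = v_e · ln(156,800/32,792.1) = 3439.8 × ln(4.782) = 3439.8 × 1.5648 ≈ 5383 m/s.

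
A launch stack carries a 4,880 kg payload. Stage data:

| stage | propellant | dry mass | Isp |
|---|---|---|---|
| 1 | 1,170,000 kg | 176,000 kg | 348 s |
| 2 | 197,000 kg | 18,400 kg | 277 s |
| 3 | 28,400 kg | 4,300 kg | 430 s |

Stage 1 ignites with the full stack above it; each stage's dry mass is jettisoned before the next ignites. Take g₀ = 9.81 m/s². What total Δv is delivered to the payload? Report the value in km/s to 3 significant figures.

Ignition mass of stage 1 = 1,170,000+176,000 + 197,000+18,400 + 28,400+4,300 + 4,880 = 1,598,980 kg.
Stage 1: m₀ = 1,598,980 kg, m_f = 1,598,980 − 1,170,000 = 428,980 kg; Δv = 348×9.81×ln(3.727) = 3413.9×1.3157 ≈ 4492 m/s.
Stage 2: m₀ = 252,980 kg, m_f = 252,980 − 197,000 = 55,980 kg; Δv = 277×9.81×ln(4.519) = 2717.4×1.5083 ≈ 4099 m/s.
Stage 3: m₀ = 37,580 kg, m_f = 37,580 − 28,400 = 9,180 kg; Δv = 430×9.81×ln(4.094) = 4218.3×1.4094 ≈ 5945 m/s.
Total Δv = 4492 + 4099 + 5945 = 14536 m/s.

Δv ≈ 14.5 km/s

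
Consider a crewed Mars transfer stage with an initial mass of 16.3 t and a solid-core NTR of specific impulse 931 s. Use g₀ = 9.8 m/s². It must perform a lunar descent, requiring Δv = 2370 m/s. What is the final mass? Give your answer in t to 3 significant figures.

v_e = Isp · g₀ = 931 × 9.8 = 9123.8 m/s.
Rocket equation: m₀/m_f = exp(Δv / v_e) = exp(2370 / 9123.8) = exp(0.2598) = 1.2966.
m_f = m₀ / 1.2966 = 16.3 / 1.2966 = 12.5713 t.

final mass ≈ 12.6 t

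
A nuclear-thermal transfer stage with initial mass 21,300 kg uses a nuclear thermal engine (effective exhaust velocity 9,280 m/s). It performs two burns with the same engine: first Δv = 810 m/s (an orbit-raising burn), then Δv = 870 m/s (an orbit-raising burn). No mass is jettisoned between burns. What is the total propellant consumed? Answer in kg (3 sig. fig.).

After the first burn: m = 21300 × exp(−810/9280.0) = 21300 × 0.91642 = 19,519.7 kg.
After the second burn: m = 19,519.7 × exp(−870/9280.0) = 19,519.7 × 0.91051 = 17,772.9 kg.
Total propellant = m₀ − m_final = 21300 − 17,772.9 = 3,527.1 kg.

total propellant consumed ≈ 3530 kg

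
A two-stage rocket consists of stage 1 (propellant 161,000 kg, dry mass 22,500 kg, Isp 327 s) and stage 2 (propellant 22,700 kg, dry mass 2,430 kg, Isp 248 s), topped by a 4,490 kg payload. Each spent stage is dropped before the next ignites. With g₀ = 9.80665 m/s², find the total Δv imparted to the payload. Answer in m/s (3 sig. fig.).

Δv ≈ 8050 m/s

Ignition mass of stage 1 = 161,000+22,500 + 22,700+2,430 + 4,490 = 213,120 kg.
Stage 1: m₀ = 213,120 kg, m_f = 213,120 − 161,000 = 52,120 kg; Δv = 327×9.80665×ln(4.089) = 3206.8×1.4083 ≈ 4516 m/s.
Stage 2: m₀ = 29,620 kg, m_f = 29,620 − 22,700 = 6,920 kg; Δv = 248×9.80665×ln(4.28) = 2432.0×1.4540 ≈ 3536 m/s.
Total Δv = 4516 + 3536 = 8052 m/s.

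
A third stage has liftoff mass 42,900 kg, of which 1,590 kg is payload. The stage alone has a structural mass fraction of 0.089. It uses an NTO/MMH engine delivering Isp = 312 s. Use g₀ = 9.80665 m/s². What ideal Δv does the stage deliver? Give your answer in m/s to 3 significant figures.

Stage wet mass = m₀ − payload = 42,900 − 1,590 = 41,310 kg.
Stage dry mass = ε × stage wet mass = 0.089 × 41,310 = 3,676.59 kg.
Burnout mass m_f = stage dry + payload = 3,676.59 + 1,590 = 5,266.59 kg.
v_e = Isp · g₀ = 312 × 9.80665 = 3059.7 m/s.
Rocket equation: Δv = v_e · ln(42,900/5,266.59) = 3059.7 × ln(8.146) = 3059.7 × 2.0975 ≈ 6418 m/s.

Δv ≈ 6420 m/s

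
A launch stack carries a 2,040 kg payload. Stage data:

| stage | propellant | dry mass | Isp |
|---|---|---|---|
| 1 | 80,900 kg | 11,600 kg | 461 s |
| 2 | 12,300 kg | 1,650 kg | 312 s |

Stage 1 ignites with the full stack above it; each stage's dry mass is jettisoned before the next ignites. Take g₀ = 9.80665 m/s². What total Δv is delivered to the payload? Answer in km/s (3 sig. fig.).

Δv ≈ 10.7 km/s

Ignition mass of stage 1 = 80,900+11,600 + 12,300+1,650 + 2,040 = 108,490 kg.
Stage 1: m₀ = 108,490 kg, m_f = 108,490 − 80,900 = 27,590 kg; Δv = 461×9.80665×ln(3.932) = 4520.9×1.3692 ≈ 6190 m/s.
Stage 2: m₀ = 15,990 kg, m_f = 15,990 − 12,300 = 3,690 kg; Δv = 312×9.80665×ln(4.333) = 3059.7×1.4663 ≈ 4487 m/s.
Total Δv = 6190 + 4487 = 10677 m/s.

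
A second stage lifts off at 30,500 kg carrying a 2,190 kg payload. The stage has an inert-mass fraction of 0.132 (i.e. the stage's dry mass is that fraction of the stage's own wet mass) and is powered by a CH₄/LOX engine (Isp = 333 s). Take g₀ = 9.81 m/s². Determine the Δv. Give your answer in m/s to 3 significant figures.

Δv ≈ 5350 m/s

Stage wet mass = m₀ − payload = 30,500 − 2,190 = 28,310 kg.
Stage dry mass = ε × stage wet mass = 0.132 × 28,310 = 3,736.92 kg.
Burnout mass m_f = stage dry + payload = 3,736.92 + 2,190 = 5,926.92 kg.
v_e = Isp · g₀ = 333 × 9.81 = 3266.7 m/s.
Rocket equation: Δv = v_e · ln(30,500/5,926.92) = 3266.7 × ln(5.146) = 3266.7 × 1.6382 ≈ 5352 m/s.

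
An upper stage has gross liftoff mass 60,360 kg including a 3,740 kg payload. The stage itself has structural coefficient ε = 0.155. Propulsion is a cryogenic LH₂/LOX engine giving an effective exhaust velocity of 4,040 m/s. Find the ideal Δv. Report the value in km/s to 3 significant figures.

Stage wet mass = m₀ − payload = 60,360 − 3,740 = 56,620 kg.
Stage dry mass = ε × stage wet mass = 0.155 × 56,620 = 8,776.1 kg.
Burnout mass m_f = stage dry + payload = 8,776.1 + 3,740 = 12,516.1 kg.
Δv = v_e · ln(60,360/12,516.1) = 4040.0 × ln(4.823) = 4040.0 × 1.5733 ≈ 6356 m/s.

Δv ≈ 6.36 km/s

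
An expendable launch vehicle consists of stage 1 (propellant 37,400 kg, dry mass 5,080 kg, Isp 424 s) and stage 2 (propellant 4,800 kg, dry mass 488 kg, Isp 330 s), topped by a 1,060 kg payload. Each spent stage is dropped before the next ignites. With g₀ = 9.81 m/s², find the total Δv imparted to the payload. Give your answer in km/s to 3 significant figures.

Δv ≈ 10.6 km/s

Ignition mass of stage 1 = 37,400+5,080 + 4,800+488 + 1,060 = 48,828 kg.
Stage 1: m₀ = 48,828 kg, m_f = 48,828 − 37,400 = 11,428 kg; Δv = 424×9.81×ln(4.273) = 4159.4×1.4522 ≈ 6040 m/s.
Stage 2: m₀ = 6,348 kg, m_f = 6,348 − 4,800 = 1,548 kg; Δv = 330×9.81×ln(4.101) = 3237.3×1.4112 ≈ 4568 m/s.
Total Δv = 6040 + 4568 = 10608 m/s.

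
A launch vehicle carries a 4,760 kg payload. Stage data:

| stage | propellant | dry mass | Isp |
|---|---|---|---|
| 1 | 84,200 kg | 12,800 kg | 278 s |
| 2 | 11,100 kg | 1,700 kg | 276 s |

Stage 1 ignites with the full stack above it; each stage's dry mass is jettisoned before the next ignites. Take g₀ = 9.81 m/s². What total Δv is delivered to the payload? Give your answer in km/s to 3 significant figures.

Ignition mass of stage 1 = 84,200+12,800 + 11,100+1,700 + 4,760 = 114,560 kg.
Stage 1: m₀ = 114,560 kg, m_f = 114,560 − 84,200 = 30,360 kg; Δv = 278×9.81×ln(3.773) = 2727.2×1.3280 ≈ 3622 m/s.
Stage 2: m₀ = 17,560 kg, m_f = 17,560 − 11,100 = 6,460 kg; Δv = 276×9.81×ln(2.718) = 2707.6×1.0000 ≈ 2708 m/s.
Total Δv = 3622 + 2708 = 6330 m/s.

Δv ≈ 6.33 km/s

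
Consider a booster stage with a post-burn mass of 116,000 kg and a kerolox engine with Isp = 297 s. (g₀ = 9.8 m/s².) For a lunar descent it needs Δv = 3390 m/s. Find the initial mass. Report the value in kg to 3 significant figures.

initial mass ≈ 372000 kg

v_e = Isp · g₀ = 297 × 9.8 = 2910.6 m/s.
From the ideal rocket equation, m₀/m_f = exp(Δv / v_e) = exp(3390 / 2910.6) = exp(1.1647) = 3.2050.
m₀ = m_f × 3.2050 = 116,000 × 3.2050 = 371,780 kg.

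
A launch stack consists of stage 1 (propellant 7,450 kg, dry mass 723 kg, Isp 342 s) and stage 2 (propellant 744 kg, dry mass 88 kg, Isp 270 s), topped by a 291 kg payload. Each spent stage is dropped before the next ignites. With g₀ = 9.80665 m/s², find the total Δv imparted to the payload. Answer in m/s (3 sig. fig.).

Δv ≈ 8300 m/s

Ignition mass of stage 1 = 7,450+723 + 744+88 + 291 = 9,296 kg.
Stage 1: m₀ = 9,296 kg, m_f = 9,296 − 7,450 = 1,846 kg; Δv = 342×9.80665×ln(5.036) = 3353.9×1.6166 ≈ 5422 m/s.
Stage 2: m₀ = 1,123 kg, m_f = 1,123 − 744 = 379 kg; Δv = 270×9.80665×ln(2.963) = 2647.8×1.0862 ≈ 2876 m/s.
Total Δv = 5422 + 2876 = 8298 m/s.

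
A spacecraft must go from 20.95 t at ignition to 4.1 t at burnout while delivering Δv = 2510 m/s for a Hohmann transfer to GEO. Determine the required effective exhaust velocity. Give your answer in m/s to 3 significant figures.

ln(m₀/m_f) = ln(20950/4100) = ln(5.11) = 1.6312.
Rocket equation: v_e = Δv / ln(m₀/m_f) = 2510 / 1.6312 = 1538.8 m/s.

v_e ≈ 1540 m/s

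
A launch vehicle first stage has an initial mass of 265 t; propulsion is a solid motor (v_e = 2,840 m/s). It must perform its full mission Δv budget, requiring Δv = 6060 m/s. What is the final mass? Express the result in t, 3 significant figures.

final mass ≈ 31.4 t

m₀/m_f = exp(Δv / v_e) = exp(6060 / 2840.0) = exp(2.1338) = 8.4469.
m_f = m₀ / 8.4469 = 265 / 8.4469 = 31.3725 t.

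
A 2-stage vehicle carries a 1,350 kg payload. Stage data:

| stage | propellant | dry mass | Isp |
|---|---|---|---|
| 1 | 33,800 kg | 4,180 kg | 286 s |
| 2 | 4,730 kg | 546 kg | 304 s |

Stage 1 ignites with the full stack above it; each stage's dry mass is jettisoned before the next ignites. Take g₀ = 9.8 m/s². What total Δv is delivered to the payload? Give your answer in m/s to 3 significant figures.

Δv ≈ 7700 m/s

Ignition mass of stage 1 = 33,800+4,180 + 4,730+546 + 1,350 = 44,606 kg.
Stage 1: m₀ = 44,606 kg, m_f = 44,606 − 33,800 = 10,806 kg; Δv = 286×9.8×ln(4.128) = 2802.8×1.4178 ≈ 3974 m/s.
Stage 2: m₀ = 6,626 kg, m_f = 6,626 − 4,730 = 1,896 kg; Δv = 304×9.8×ln(3.495) = 2979.2×1.2513 ≈ 3728 m/s.
Total Δv = 3974 + 3728 = 7702 m/s.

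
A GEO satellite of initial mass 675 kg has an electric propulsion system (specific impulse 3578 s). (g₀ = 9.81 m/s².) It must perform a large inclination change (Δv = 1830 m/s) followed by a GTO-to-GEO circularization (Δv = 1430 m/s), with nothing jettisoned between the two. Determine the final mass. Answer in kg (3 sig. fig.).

v_e = Isp · g₀ = 3578 × 9.81 = 35100.2 m/s.
After the first burn: m = 675 × exp(−1830/35100.2) = 675 × 0.94920 = 640.71 kg.
After the second burn: m = 640.71 × exp(−1430/35100.2) = 640.71 × 0.96008 = 615.133 kg.

final mass ≈ 615 kg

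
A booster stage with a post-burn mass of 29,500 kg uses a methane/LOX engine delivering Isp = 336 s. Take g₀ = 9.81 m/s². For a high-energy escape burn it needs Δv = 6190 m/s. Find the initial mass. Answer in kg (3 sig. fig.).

initial mass ≈ 193000 kg

v_e = Isp · g₀ = 336 × 9.81 = 3296.2 m/s.
Rocket equation: m₀/m_f = exp(Δv / v_e) = exp(6190 / 3296.2) = exp(1.8779) = 6.5400.
m₀ = m_f × 6.5400 = 29,500 × 6.5400 = 192,930 kg.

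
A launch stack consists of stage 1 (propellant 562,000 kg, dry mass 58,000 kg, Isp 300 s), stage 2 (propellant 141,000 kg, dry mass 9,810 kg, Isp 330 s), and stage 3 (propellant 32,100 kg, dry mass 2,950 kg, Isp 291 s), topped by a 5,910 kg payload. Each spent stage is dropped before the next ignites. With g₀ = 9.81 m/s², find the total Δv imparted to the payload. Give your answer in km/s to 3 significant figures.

Ignition mass of stage 1 = 562,000+58,000 + 141,000+9,810 + 32,100+2,950 + 5,910 = 811,770 kg.
Stage 1: m₀ = 811,770 kg, m_f = 811,770 − 562,000 = 249,770 kg; Δv = 300×9.81×ln(3.25) = 2943.0×1.1787 ≈ 3469 m/s.
Stage 2: m₀ = 191,770 kg, m_f = 191,770 − 141,000 = 50,770 kg; Δv = 330×9.81×ln(3.777) = 3237.3×1.3290 ≈ 4302 m/s.
Stage 3: m₀ = 40,960 kg, m_f = 40,960 − 32,100 = 8,860 kg; Δv = 291×9.81×ln(4.623) = 2854.7×1.5310 ≈ 4371 m/s.
Total Δv = 3469 + 4302 + 4371 = 12142 m/s.

Δv ≈ 12.1 km/s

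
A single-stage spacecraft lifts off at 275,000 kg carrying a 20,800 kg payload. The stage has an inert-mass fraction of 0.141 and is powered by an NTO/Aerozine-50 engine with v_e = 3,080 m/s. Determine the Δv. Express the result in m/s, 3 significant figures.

Stage wet mass = m₀ − payload = 275,000 − 20,800 = 254,200 kg.
Stage dry mass = ε × stage wet mass = 0.141 × 254,200 = 35,842.2 kg.
Burnout mass m_f = stage dry + payload = 35,842.2 + 20,800 = 56,642.2 kg.
Δv = v_e · ln(275,000/56,642.2) = 3080.0 × ln(4.855) = 3080.0 × 1.5800 ≈ 4866 m/s.

Δv ≈ 4870 m/s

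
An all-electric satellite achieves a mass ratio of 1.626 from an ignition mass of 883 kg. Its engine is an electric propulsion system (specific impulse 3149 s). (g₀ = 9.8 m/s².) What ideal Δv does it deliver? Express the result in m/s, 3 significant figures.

Δv ≈ 15000 m/s

v_e = Isp · g₀ = 3149 × 9.8 = 30860.2 m/s.
Δv = v_e · ln(1.626) = 30860.2 × 0.4861 ≈ 15001.9 m/s.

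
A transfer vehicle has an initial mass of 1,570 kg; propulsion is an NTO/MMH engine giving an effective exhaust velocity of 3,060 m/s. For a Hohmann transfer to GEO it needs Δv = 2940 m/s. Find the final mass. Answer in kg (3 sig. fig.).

By the Tsiolkovsky rocket equation, m₀/m_f = exp(Δv / v_e) = exp(2940 / 3060.0) = exp(0.9608) = 2.6137.
m_f = m₀ / 2.6137 = 1,570 / 2.6137 = 600.681 kg.

final mass ≈ 601 kg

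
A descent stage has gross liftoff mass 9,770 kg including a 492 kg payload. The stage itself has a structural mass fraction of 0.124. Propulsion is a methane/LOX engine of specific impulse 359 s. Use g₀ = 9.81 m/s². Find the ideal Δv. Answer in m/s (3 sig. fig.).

Δv ≈ 6280 m/s

Stage wet mass = m₀ − payload = 9,770 − 492 = 9,278 kg.
Stage dry mass = ε × stage wet mass = 0.124 × 9,278 = 1,150.47 kg.
Burnout mass m_f = stage dry + payload = 1,150.47 + 492 = 1,642.47 kg.
v_e = Isp · g₀ = 359 × 9.81 = 3521.8 m/s.
Δv = v_e · ln(9,770/1,642.47) = 3521.8 × ln(5.948) = 3521.8 × 1.7831 ≈ 6280 m/s.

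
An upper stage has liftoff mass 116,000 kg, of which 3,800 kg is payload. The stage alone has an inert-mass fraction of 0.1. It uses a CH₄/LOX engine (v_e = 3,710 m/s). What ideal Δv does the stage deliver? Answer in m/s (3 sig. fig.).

Δv ≈ 7580 m/s

Stage wet mass = m₀ − payload = 116,000 − 3,800 = 112,200 kg.
Stage dry mass = ε × stage wet mass = 0.1 × 112,200 = 11,220 kg.
Burnout mass m_f = stage dry + payload = 11,220 + 3,800 = 15,020 kg.
Δv = v_e · ln(116,000/15,020) = 3710.0 × ln(7.723) = 3710.0 × 2.0442 ≈ 7584 m/s.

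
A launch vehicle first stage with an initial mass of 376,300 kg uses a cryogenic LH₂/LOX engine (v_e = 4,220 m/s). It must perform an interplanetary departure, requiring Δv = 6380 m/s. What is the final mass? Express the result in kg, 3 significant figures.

final mass ≈ 83000 kg

m₀/m_f = exp(Δv / v_e) = exp(6380 / 4220.0) = exp(1.5118) = 4.5351.
m_f = m₀ / 4.5351 = 376,300 / 4.5351 = 82,975 kg.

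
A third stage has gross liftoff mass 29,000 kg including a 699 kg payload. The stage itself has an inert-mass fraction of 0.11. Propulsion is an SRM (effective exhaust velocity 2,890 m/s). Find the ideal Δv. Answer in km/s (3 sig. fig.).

Δv ≈ 5.86 km/s

Stage wet mass = m₀ − payload = 29,000 − 699 = 28,301 kg.
Stage dry mass = ε × stage wet mass = 0.11 × 28,301 = 3,113.11 kg.
Burnout mass m_f = stage dry + payload = 3,113.11 + 699 = 3,812.11 kg.
By the Tsiolkovsky rocket equation, Δv = v_e · ln(29,000/3,812.11) = 2890.0 × ln(7.607) = 2890.0 × 2.0291 ≈ 5864 m/s.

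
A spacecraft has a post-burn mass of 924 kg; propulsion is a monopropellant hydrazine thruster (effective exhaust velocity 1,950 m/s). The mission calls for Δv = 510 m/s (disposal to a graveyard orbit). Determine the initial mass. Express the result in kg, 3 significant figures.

initial mass ≈ 1200 kg

From the ideal rocket equation, m₀/m_f = exp(Δv / v_e) = exp(510 / 1950.0) = exp(0.2615) = 1.2989.
m₀ = m_f × 1.2989 = 924 × 1.2989 = 1,200.18 kg.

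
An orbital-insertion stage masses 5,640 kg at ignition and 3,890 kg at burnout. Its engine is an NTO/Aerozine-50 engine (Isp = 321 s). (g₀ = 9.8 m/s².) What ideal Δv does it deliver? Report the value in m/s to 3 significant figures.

v_e = Isp · g₀ = 321 × 9.8 = 3145.8 m/s.
Δv = v_e · ln(m₀/m_f) = 3145.8 × ln(1.45) = 3145.8 × 0.3715 ≈ 1168.6 m/s.

Δv ≈ 1170 m/s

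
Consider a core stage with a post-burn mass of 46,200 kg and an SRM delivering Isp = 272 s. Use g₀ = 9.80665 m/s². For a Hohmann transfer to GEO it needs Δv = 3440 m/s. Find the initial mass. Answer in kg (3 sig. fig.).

v_e = Isp · g₀ = 272 × 9.80665 = 2667.4 m/s.
From the ideal rocket equation, m₀/m_f = exp(Δv / v_e) = exp(3440 / 2667.4) = exp(1.2896) = 3.6315.
m₀ = m_f × 3.6315 = 46,200 × 3.6315 = 167,775 kg.

initial mass ≈ 168000 kg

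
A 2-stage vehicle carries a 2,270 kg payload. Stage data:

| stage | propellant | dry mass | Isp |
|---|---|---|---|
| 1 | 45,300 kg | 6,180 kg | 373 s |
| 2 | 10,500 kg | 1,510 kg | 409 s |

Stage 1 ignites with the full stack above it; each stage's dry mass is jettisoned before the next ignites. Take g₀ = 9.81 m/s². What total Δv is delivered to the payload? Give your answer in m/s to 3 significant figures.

Ignition mass of stage 1 = 45,300+6,180 + 10,500+1,510 + 2,270 = 65,760 kg.
Stage 1: m₀ = 65,760 kg, m_f = 65,760 − 45,300 = 20,460 kg; Δv = 373×9.81×ln(3.214) = 3659.1×1.1675 ≈ 4272 m/s.
Stage 2: m₀ = 14,280 kg, m_f = 14,280 − 10,500 = 3,780 kg; Δv = 409×9.81×ln(3.778) = 4012.3×1.3291 ≈ 5333 m/s.
Total Δv = 4272 + 5333 = 9605 m/s.

Δv ≈ 9610 m/s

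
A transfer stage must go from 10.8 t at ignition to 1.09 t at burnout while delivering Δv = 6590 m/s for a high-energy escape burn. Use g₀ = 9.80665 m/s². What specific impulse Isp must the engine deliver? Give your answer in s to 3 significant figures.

Isp ≈ 293 s

ln(m₀/m_f) = ln(10800/1090) = ln(9.908) = 2.2934.
From the ideal rocket equation, v_e = Δv / ln(m₀/m_f) = 6590 / 2.2934 = 2873.5 m/s.
Isp = v_e / g₀ = 2873.5 / 9.80665 = 293.0 s.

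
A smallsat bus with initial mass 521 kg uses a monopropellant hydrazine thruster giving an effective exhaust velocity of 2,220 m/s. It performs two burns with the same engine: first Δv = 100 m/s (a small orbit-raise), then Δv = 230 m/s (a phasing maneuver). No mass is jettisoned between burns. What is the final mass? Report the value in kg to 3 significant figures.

After the first burn: m = 521 × exp(−100/2220.0) = 521 × 0.95595 = 498.05 kg.
After the second burn: m = 498.05 × exp(−230/2220.0) = 498.05 × 0.90158 = 449.032 kg.

final mass ≈ 449 kg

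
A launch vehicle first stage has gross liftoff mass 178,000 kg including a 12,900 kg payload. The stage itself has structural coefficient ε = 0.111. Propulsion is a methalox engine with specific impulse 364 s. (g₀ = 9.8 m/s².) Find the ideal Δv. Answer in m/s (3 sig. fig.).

Δv ≈ 6210 m/s

Stage wet mass = m₀ − payload = 178,000 − 12,900 = 165,100 kg.
Stage dry mass = ε × stage wet mass = 0.111 × 165,100 = 18,326.1 kg.
Burnout mass m_f = stage dry + payload = 18,326.1 + 12,900 = 31,226.1 kg.
v_e = Isp · g₀ = 364 × 9.8 = 3567.2 m/s.
Δv = v_e · ln(178,000/31,226.1) = 3567.2 × ln(5.7) = 3567.2 × 1.7405 ≈ 6209 m/s.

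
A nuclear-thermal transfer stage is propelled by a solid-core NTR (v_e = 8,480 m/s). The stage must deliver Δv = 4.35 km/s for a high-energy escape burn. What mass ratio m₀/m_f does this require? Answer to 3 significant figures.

mass ratio ≈ 1.67

Rocket equation: m₀/m_f = exp(Δv / v_e) = exp(4350 / 8480.0) = exp(0.5130) = 1.6702.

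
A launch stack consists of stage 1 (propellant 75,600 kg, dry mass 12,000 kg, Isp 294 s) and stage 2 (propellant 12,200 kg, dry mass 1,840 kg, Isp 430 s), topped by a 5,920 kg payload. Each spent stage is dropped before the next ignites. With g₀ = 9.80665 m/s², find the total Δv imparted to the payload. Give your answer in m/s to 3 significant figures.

Ignition mass of stage 1 = 75,600+12,000 + 12,200+1,840 + 5,920 = 107,560 kg.
Stage 1: m₀ = 107,560 kg, m_f = 107,560 − 75,600 = 31,960 kg; Δv = 294×9.80665×ln(3.365) = 2883.2×1.2136 ≈ 3499 m/s.
Stage 2: m₀ = 19,960 kg, m_f = 19,960 − 12,200 = 7,760 kg; Δv = 430×9.80665×ln(2.572) = 4216.9×0.9447 ≈ 3984 m/s.
Total Δv = 3499 + 3984 = 7483 m/s.

Δv ≈ 7480 m/s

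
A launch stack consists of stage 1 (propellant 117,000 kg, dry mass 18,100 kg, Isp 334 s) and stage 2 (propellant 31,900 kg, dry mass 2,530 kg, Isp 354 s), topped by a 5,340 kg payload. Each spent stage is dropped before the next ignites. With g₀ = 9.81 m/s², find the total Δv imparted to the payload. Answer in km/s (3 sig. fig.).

Ignition mass of stage 1 = 117,000+18,100 + 31,900+2,530 + 5,340 = 174,870 kg.
Stage 1: m₀ = 174,870 kg, m_f = 174,870 − 117,000 = 57,870 kg; Δv = 334×9.81×ln(3.022) = 3276.5×1.1058 ≈ 3623 m/s.
Stage 2: m₀ = 39,770 kg, m_f = 39,770 − 31,900 = 7,870 kg; Δv = 354×9.81×ln(5.053) = 3472.7×1.6201 ≈ 5626 m/s.
Total Δv = 3623 + 5626 = 9249 m/s.

Δv ≈ 9.25 km/s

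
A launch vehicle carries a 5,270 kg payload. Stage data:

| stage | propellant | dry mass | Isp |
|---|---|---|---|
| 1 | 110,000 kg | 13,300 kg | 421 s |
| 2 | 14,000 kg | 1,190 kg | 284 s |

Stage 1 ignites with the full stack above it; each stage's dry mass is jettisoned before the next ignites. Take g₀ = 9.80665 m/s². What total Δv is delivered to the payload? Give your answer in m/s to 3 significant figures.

Δv ≈ 9190 m/s

Ignition mass of stage 1 = 110,000+13,300 + 14,000+1,190 + 5,270 = 143,760 kg.
Stage 1: m₀ = 143,760 kg, m_f = 143,760 − 110,000 = 33,760 kg; Δv = 421×9.80665×ln(4.258) = 4128.6×1.4489 ≈ 5982 m/s.
Stage 2: m₀ = 20,460 kg, m_f = 20,460 − 14,000 = 6,460 kg; Δv = 284×9.80665×ln(3.167) = 2785.1×1.1528 ≈ 3211 m/s.
Total Δv = 5982 + 3211 = 9193 m/s.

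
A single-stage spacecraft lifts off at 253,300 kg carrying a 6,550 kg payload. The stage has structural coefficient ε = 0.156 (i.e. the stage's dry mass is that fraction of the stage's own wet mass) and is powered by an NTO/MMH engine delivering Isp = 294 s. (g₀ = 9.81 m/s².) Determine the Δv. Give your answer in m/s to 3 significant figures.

Δv ≈ 4980 m/s

Stage wet mass = m₀ − payload = 253,300 − 6,550 = 246,750 kg.
Stage dry mass = ε × stage wet mass = 0.156 × 246,750 = 38,493 kg.
Burnout mass m_f = stage dry + payload = 38,493 + 6,550 = 45,043 kg.
v_e = Isp · g₀ = 294 × 9.81 = 2884.1 m/s.
Δv = v_e · ln(253,300/45,043) = 2884.1 × ln(5.624) = 2884.1 × 1.7270 ≈ 4981 m/s.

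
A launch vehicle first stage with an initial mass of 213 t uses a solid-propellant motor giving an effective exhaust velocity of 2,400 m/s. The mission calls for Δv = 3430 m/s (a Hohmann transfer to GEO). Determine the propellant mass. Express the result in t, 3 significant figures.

propellant mass ≈ 162 t

Rocket equation: m₀/m_f = exp(Δv / v_e) = exp(3430 / 2400.0) = exp(1.4292) = 4.1752.
m_f = 213 / 4.1752 = 51.0155 t, so propellant = m₀ − m_f = 213 − 51.0155 = 161.9845 t.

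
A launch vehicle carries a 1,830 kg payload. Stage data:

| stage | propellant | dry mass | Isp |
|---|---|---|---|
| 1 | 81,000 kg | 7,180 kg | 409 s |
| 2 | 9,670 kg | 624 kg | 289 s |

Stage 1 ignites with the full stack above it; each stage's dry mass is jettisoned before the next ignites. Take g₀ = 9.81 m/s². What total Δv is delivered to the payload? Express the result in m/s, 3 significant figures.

Ignition mass of stage 1 = 81,000+7,180 + 9,670+624 + 1,830 = 100,304 kg.
Stage 1: m₀ = 100,304 kg, m_f = 100,304 − 81,000 = 19,304 kg; Δv = 409×9.81×ln(5.196) = 4012.3×1.6479 ≈ 6612 m/s.
Stage 2: m₀ = 12,124 kg, m_f = 12,124 − 9,670 = 2,454 kg; Δv = 289×9.81×ln(4.941) = 2835.1×1.5975 ≈ 4529 m/s.
Total Δv = 6612 + 4529 = 11141 m/s.

Δv ≈ 11100 m/s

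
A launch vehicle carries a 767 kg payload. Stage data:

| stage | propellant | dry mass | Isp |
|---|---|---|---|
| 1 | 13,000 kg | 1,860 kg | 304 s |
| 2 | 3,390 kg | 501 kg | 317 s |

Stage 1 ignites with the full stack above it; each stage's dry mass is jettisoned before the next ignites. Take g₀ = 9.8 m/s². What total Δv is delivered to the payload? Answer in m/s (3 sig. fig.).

Δv ≈ 7310 m/s

Ignition mass of stage 1 = 13,000+1,860 + 3,390+501 + 767 = 19,518 kg.
Stage 1: m₀ = 19,518 kg, m_f = 19,518 − 13,000 = 6,518 kg; Δv = 304×9.8×ln(2.994) = 2979.2×1.0968 ≈ 3267 m/s.
Stage 2: m₀ = 4,658 kg, m_f = 4,658 − 3,390 = 1,268 kg; Δv = 317×9.8×ln(3.674) = 3106.6×1.3011 ≈ 4042 m/s.
Total Δv = 3267 + 4042 = 7309 m/s.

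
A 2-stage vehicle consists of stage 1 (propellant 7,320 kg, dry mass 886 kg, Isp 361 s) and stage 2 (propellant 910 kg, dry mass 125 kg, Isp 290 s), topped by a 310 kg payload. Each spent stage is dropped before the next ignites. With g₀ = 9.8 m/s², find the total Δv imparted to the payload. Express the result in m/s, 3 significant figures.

Ignition mass of stage 1 = 7,320+886 + 910+125 + 310 = 9,551 kg.
Stage 1: m₀ = 9,551 kg, m_f = 9,551 − 7,320 = 2,231 kg; Δv = 361×9.8×ln(4.281) = 3537.8×1.4542 ≈ 5145 m/s.
Stage 2: m₀ = 1,345 kg, m_f = 1,345 − 910 = 435 kg; Δv = 290×9.8×ln(3.092) = 2842.0×1.1288 ≈ 3208 m/s.
Total Δv = 5145 + 3208 = 8353 m/s.

Δv ≈ 8350 m/s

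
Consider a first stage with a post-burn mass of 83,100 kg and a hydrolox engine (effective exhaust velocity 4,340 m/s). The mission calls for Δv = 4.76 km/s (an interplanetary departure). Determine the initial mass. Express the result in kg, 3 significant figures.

initial mass ≈ 249000 kg

By the Tsiolkovsky rocket equation, m₀/m_f = exp(Δv / v_e) = exp(4760 / 4340.0) = exp(1.0968) = 2.9945.
m₀ = m_f × 2.9945 = 83,100 × 2.9945 = 248,843 kg.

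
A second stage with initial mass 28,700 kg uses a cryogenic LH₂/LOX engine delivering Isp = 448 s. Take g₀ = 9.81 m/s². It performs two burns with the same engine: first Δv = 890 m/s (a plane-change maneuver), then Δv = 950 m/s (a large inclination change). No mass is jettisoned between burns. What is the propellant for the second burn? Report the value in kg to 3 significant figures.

propellant for the second burn ≈ 4560 kg

v_e = Isp · g₀ = 448 × 9.81 = 4394.9 m/s.
After the first burn: m = 28700 × exp(−890/4394.9) = 28700 × 0.81668 = 23,438.7 kg.
After the second burn: m = 23,438.7 × exp(−950/4394.9) = 23,438.7 × 0.80561 = 18,882.5 kg.
Second-burn propellant = 23,438.7 − 18,882.5 = 4,556.2 kg.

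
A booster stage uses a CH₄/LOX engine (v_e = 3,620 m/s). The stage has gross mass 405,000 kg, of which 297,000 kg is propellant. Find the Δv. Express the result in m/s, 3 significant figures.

Δv ≈ 4780 m/s

m_f = m₀ − m_prop = 405,000 − 297,000 = 108,000 kg.
Δv = v_e · ln(m₀/m_f) = 3620.0 × ln(3.75) = 3620.0 × 1.3218 ≈ 4784.8 m/s.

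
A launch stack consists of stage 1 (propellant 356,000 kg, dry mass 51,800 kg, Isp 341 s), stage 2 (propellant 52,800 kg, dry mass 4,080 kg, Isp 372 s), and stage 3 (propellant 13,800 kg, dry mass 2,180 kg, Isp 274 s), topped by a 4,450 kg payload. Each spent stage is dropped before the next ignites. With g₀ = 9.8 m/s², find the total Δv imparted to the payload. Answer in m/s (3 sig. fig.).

Ignition mass of stage 1 = 356,000+51,800 + 52,800+4,080 + 13,800+2,180 + 4,450 = 485,110 kg.
Stage 1: m₀ = 485,110 kg, m_f = 485,110 − 356,000 = 129,110 kg; Δv = 341×9.8×ln(3.757) = 3341.8×1.3237 ≈ 4424 m/s.
Stage 2: m₀ = 77,310 kg, m_f = 77,310 − 52,800 = 24,510 kg; Δv = 372×9.8×ln(3.154) = 3645.6×1.1487 ≈ 4188 m/s.
Stage 3: m₀ = 20,430 kg, m_f = 20,430 − 13,800 = 6,630 kg; Δv = 274×9.8×ln(3.081) = 2685.2×1.1254 ≈ 3022 m/s.
Total Δv = 4424 + 4188 + 3022 = 11634 m/s.

Δv ≈ 11600 m/s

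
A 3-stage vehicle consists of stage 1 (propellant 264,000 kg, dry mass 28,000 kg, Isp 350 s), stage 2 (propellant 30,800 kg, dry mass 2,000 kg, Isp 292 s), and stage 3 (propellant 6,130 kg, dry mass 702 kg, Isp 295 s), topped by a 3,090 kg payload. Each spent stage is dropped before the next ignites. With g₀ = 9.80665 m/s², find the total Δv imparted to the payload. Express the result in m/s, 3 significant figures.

Δv ≈ 11800 m/s

Ignition mass of stage 1 = 264,000+28,000 + 30,800+2,000 + 6,130+702 + 3,090 = 334,722 kg.
Stage 1: m₀ = 334,722 kg, m_f = 334,722 − 264,000 = 70,722 kg; Δv = 350×9.80665×ln(4.733) = 3432.3×1.5545 ≈ 5336 m/s.
Stage 2: m₀ = 42,722 kg, m_f = 42,722 − 30,800 = 11,922 kg; Δv = 292×9.80665×ln(3.583) = 2863.5×1.2763 ≈ 3655 m/s.
Stage 3: m₀ = 9,922 kg, m_f = 9,922 − 6,130 = 3,792 kg; Δv = 295×9.80665×ln(2.617) = 2893.0×0.9619 ≈ 2783 m/s.
Total Δv = 5336 + 3655 + 2783 = 11774 m/s.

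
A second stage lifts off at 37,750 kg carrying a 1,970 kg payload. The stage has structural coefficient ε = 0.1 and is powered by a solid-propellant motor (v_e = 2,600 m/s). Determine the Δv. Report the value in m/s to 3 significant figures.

Δv ≈ 4990 m/s

Stage wet mass = m₀ − payload = 37,750 − 1,970 = 35,780 kg.
Stage dry mass = ε × stage wet mass = 0.1 × 35,780 = 3,578 kg.
Burnout mass m_f = stage dry + payload = 3,578 + 1,970 = 5,548 kg.
Δv = v_e · ln(37,750/5,548) = 2600.0 × ln(6.804) = 2600.0 × 1.9175 ≈ 4986 m/s.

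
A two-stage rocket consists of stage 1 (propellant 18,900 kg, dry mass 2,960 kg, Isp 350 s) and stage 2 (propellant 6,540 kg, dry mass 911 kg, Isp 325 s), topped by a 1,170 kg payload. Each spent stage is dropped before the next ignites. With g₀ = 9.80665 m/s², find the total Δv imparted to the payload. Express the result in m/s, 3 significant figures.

Ignition mass of stage 1 = 18,900+2,960 + 6,540+911 + 1,170 = 30,481 kg.
Stage 1: m₀ = 30,481 kg, m_f = 30,481 − 18,900 = 11,581 kg; Δv = 350×9.80665×ln(2.632) = 3432.3×0.9677 ≈ 3322 m/s.
Stage 2: m₀ = 8,621 kg, m_f = 8,621 − 6,540 = 2,081 kg; Δv = 325×9.80665×ln(4.143) = 3187.2×1.4214 ≈ 4530 m/s.
Total Δv = 3322 + 4530 = 7852 m/s.

Δv ≈ 7850 m/s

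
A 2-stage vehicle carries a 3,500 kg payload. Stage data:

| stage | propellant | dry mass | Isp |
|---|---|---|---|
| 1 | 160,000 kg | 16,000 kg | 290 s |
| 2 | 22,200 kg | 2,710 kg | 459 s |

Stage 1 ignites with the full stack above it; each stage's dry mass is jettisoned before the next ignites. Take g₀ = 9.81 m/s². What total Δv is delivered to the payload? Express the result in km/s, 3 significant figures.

Δv ≈ 11.2 km/s

Ignition mass of stage 1 = 160,000+16,000 + 22,200+2,710 + 3,500 = 204,410 kg.
Stage 1: m₀ = 204,410 kg, m_f = 204,410 − 160,000 = 44,410 kg; Δv = 290×9.81×ln(4.603) = 2844.9×1.5267 ≈ 4343 m/s.
Stage 2: m₀ = 28,410 kg, m_f = 28,410 − 22,200 = 6,210 kg; Δv = 459×9.81×ln(4.575) = 4502.8×1.5206 ≈ 6847 m/s.
Total Δv = 4343 + 6847 = 11190 m/s.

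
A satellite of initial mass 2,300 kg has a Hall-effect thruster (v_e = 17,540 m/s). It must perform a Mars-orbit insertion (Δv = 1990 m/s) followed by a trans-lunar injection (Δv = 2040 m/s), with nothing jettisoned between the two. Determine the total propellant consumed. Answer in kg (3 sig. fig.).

After the first burn: m = 2300 × exp(−1990/17540.0) = 2300 × 0.89274 = 2,053.3 kg.
After the second burn: m = 2,053.3 × exp(−2040/17540.0) = 2,053.3 × 0.89020 = 1,827.85 kg.
Total propellant = m₀ − m_final = 2300 − 1,827.85 = 472.15 kg.

total propellant consumed ≈ 472 kg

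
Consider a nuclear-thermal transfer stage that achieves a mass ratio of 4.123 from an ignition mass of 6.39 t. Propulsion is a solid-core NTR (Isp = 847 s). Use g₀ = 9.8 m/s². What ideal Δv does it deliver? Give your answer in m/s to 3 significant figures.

v_e = Isp · g₀ = 847 × 9.8 = 8300.6 m/s.
Δv = v_e · ln(4.123) = 8300.6 × 1.4166 ≈ 11758.5 m/s.

Δv ≈ 11800 m/s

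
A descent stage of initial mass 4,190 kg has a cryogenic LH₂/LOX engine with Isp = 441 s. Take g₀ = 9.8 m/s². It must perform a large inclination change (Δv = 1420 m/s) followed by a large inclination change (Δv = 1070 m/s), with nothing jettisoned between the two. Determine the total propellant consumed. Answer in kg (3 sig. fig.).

total propellant consumed ≈ 1830 kg

v_e = Isp · g₀ = 441 × 9.8 = 4321.8 m/s.
After the first burn: m = 4190 × exp(−1420/4321.8) = 4190 × 0.71995 = 3,016.59 kg.
After the second burn: m = 3,016.59 × exp(−1070/4321.8) = 3,016.59 × 0.78069 = 2,355.02 kg.
Total propellant = m₀ − m_final = 4190 − 2,355.02 = 1,834.98 kg.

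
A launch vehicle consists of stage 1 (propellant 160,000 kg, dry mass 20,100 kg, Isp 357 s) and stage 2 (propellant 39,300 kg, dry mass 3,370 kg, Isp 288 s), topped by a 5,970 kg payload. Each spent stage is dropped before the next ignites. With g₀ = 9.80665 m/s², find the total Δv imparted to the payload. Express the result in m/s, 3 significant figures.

Δv ≈ 8870 m/s

Ignition mass of stage 1 = 160,000+20,100 + 39,300+3,370 + 5,970 = 228,740 kg.
Stage 1: m₀ = 228,740 kg, m_f = 228,740 − 160,000 = 68,740 kg; Δv = 357×9.80665×ln(3.328) = 3501.0×1.2023 ≈ 4209 m/s.
Stage 2: m₀ = 48,640 kg, m_f = 48,640 − 39,300 = 9,340 kg; Δv = 288×9.80665×ln(5.208) = 2824.3×1.6501 ≈ 4661 m/s.
Total Δv = 4209 + 4661 = 8870 m/s.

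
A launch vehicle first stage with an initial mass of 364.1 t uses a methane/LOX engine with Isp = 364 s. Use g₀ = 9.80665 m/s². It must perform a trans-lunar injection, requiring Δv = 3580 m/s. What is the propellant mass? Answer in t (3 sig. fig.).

propellant mass ≈ 231 t

v_e = Isp · g₀ = 364 × 9.80665 = 3569.6 m/s.
Rocket equation: m₀/m_f = exp(Δv / v_e) = exp(3580 / 3569.6) = exp(1.0029) = 2.7262.
m_f = 364.1 / 2.7262 = 133.556 t, so propellant = m₀ − m_f = 364.1 − 133.556 = 230.544 t.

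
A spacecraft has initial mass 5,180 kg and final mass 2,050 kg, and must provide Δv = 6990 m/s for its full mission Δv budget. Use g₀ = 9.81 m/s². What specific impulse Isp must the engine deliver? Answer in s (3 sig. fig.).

Isp ≈ 769 s

ln(m₀/m_f) = ln(5180/2050) = ln(2.527) = 0.9270.
By the Tsiolkovsky rocket equation, v_e = Δv / ln(m₀/m_f) = 6990 / 0.9270 = 7540.7 m/s.
Isp = v_e / g₀ = 7540.7 / 9.81 = 768.7 s.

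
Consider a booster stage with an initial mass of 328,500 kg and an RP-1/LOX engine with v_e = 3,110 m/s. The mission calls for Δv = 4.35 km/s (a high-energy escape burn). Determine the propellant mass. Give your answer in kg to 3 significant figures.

propellant mass ≈ 247000 kg

By the Tsiolkovsky rocket equation, m₀/m_f = exp(Δv / v_e) = exp(4350 / 3110.0) = exp(1.3987) = 4.0500.
m_f = 328,500 / 4.0500 = 81,111.1 kg, so propellant = m₀ − m_f = 328,500 − 81,111.1 = 247,388.9 kg.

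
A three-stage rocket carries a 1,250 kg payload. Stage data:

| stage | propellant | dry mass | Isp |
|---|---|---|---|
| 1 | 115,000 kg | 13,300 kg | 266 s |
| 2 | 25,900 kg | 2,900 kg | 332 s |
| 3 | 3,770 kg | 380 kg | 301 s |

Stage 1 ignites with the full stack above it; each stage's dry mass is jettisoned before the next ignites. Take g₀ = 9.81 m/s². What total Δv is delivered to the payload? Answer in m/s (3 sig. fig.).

Ignition mass of stage 1 = 115,000+13,300 + 25,900+2,900 + 3,770+380 + 1,250 = 162,500 kg.
Stage 1: m₀ = 162,500 kg, m_f = 162,500 − 115,000 = 47,500 kg; Δv = 266×9.81×ln(3.421) = 2609.5×1.2299 ≈ 3210 m/s.
Stage 2: m₀ = 34,200 kg, m_f = 34,200 − 25,900 = 8,300 kg; Δv = 332×9.81×ln(4.12) = 3256.9×1.4160 ≈ 4612 m/s.
Stage 3: m₀ = 5,400 kg, m_f = 5,400 − 3,770 = 1,630 kg; Δv = 301×9.81×ln(3.313) = 2952.8×1.1978 ≈ 3537 m/s.
Total Δv = 3210 + 4612 + 3537 = 11359 m/s.

Δv ≈ 11400 m/s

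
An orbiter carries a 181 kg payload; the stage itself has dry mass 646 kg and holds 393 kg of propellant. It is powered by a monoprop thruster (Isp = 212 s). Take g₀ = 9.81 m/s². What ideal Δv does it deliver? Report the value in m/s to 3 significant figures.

Δv ≈ 809 m/s

v_e = Isp · g₀ = 212 × 9.81 = 2079.7 m/s.
m₀ = payload + dry + propellant = 181 + 646 + 393 = 1,220 kg.
m_f = payload + dry = 181 + 646 = 827 kg.
Δv = v_e · ln(m₀/m_f) = 2079.7 × ln(1.475) = 2079.7 × 0.3888 ≈ 808.6 m/s.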